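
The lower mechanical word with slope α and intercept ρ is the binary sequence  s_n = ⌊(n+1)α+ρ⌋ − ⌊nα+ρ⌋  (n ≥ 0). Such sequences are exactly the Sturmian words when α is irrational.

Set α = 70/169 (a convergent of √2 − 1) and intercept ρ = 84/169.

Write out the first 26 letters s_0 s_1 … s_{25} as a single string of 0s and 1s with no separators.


n=0: ⌊(1·70+84)/169⌋ − ⌊(0·70+84)/169⌋ = ⌊154/169⌋ − ⌊84/169⌋ = 0 − 0 = 0
n=1: ⌊(2·70+84)/169⌋ − ⌊(1·70+84)/169⌋ = ⌊224/169⌋ − ⌊154/169⌋ = 1 − 0 = 1
n=2: ⌊(3·70+84)/169⌋ − ⌊(2·70+84)/169⌋ = ⌊294/169⌋ − ⌊224/169⌋ = 1 − 1 = 0
n=3: ⌊(4·70+84)/169⌋ − ⌊(3·70+84)/169⌋ = ⌊364/169⌋ − ⌊294/169⌋ = 2 − 1 = 1
n=4: ⌊(5·70+84)/169⌋ − ⌊(4·70+84)/169⌋ = ⌊434/169⌋ − ⌊364/169⌋ = 2 − 2 = 0
n=5: ⌊(6·70+84)/169⌋ − ⌊(5·70+84)/169⌋ = ⌊504/169⌋ − ⌊434/169⌋ = 2 − 2 = 0
n=6: ⌊(7·70+84)/169⌋ − ⌊(6·70+84)/169⌋ = ⌊574/169⌋ − ⌊504/169⌋ = 3 − 2 = 1
n=7: ⌊(8·70+84)/169⌋ − ⌊(7·70+84)/169⌋ = ⌊644/169⌋ − ⌊574/169⌋ = 3 − 3 = 0
n=8: ⌊(9·70+84)/169⌋ − ⌊(8·70+84)/169⌋ = ⌊714/169⌋ − ⌊644/169⌋ = 4 − 3 = 1
n=9: ⌊(10·70+84)/169⌋ − ⌊(9·70+84)/169⌋ = ⌊784/169⌋ − ⌊714/169⌋ = 4 − 4 = 0
n=10: ⌊(11·70+84)/169⌋ − ⌊(10·70+84)/169⌋ = ⌊854/169⌋ − ⌊784/169⌋ = 5 − 4 = 1
n=11: ⌊(12·70+84)/169⌋ − ⌊(11·70+84)/169⌋ = ⌊924/169⌋ − ⌊854/169⌋ = 5 − 5 = 0
n=12: ⌊(13·70+84)/169⌋ − ⌊(12·70+84)/169⌋ = ⌊994/169⌋ − ⌊924/169⌋ = 5 − 5 = 0
n=13: ⌊(14·70+84)/169⌋ − ⌊(13·70+84)/169⌋ = ⌊1064/169⌋ − ⌊994/169⌋ = 6 − 5 = 1
n=14: ⌊(15·70+84)/169⌋ − ⌊(14·70+84)/169⌋ = ⌊1134/169⌋ − ⌊1064/169⌋ = 6 − 6 = 0
n=15: ⌊(16·70+84)/169⌋ − ⌊(15·70+84)/169⌋ = ⌊1204/169⌋ − ⌊1134/169⌋ = 7 − 6 = 1
n=16: ⌊(17·70+84)/169⌋ − ⌊(16·70+84)/169⌋ = ⌊1274/169⌋ − ⌊1204/169⌋ = 7 − 7 = 0
n=17: ⌊(18·70+84)/169⌋ − ⌊(17·70+84)/169⌋ = ⌊1344/169⌋ − ⌊1274/169⌋ = 7 − 7 = 0
n=18: ⌊(19·70+84)/169⌋ − ⌊(18·70+84)/169⌋ = ⌊1414/169⌋ − ⌊1344/169⌋ = 8 − 7 = 1
n=19: ⌊(20·70+84)/169⌋ − ⌊(19·70+84)/169⌋ = ⌊1484/169⌋ − ⌊1414/169⌋ = 8 − 8 = 0
n=20: ⌊(21·70+84)/169⌋ − ⌊(20·70+84)/169⌋ = ⌊1554/169⌋ − ⌊1484/169⌋ = 9 − 8 = 1
n=21: ⌊(22·70+84)/169⌋ − ⌊(21·70+84)/169⌋ = ⌊1624/169⌋ − ⌊1554/169⌋ = 9 − 9 = 0
n=22: ⌊(23·70+84)/169⌋ − ⌊(22·70+84)/169⌋ = ⌊1694/169⌋ − ⌊1624/169⌋ = 10 − 9 = 1
n=23: ⌊(24·70+84)/169⌋ − ⌊(23·70+84)/169⌋ = ⌊1764/169⌋ − ⌊1694/169⌋ = 10 − 10 = 0
n=24: ⌊(25·70+84)/169⌋ − ⌊(24·70+84)/169⌋ = ⌊1834/169⌋ − ⌊1764/169⌋ = 10 − 10 = 0
n=25: ⌊(26·70+84)/169⌋ − ⌊(25·70+84)/169⌋ = ⌊1904/169⌋ − ⌊1834/169⌋ = 11 − 10 = 1

01010010101001010010101001


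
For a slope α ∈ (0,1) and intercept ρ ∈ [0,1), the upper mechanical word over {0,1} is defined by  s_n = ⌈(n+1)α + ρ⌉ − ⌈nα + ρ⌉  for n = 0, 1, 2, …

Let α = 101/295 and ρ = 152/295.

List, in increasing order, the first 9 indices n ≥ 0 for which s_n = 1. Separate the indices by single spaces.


n=0: ⌈253/295⌉−⌈152/295⌉ = 1−1 = 0
n=1: ⌈354/295⌉−⌈253/295⌉ = 2−1 = 1  ← one
n=2: ⌈455/295⌉−⌈354/295⌉ = 2−2 = 0
n=3: ⌈556/295⌉−⌈455/295⌉ = 2−2 = 0
n=4: ⌈657/295⌉−⌈556/295⌉ = 3−2 = 1  ← one
n=5: ⌈758/295⌉−⌈657/295⌉ = 3−3 = 0
n=6: ⌈859/295⌉−⌈758/295⌉ = 3−3 = 0
n=7: ⌈960/295⌉−⌈859/295⌉ = 4−3 = 1  ← one
n=8: ⌈1061/295⌉−⌈960/295⌉ = 4−4 = 0
n=9: ⌈1162/295⌉−⌈1061/295⌉ = 4−4 = 0
n=10: ⌈1263/295⌉−⌈1162/295⌉ = 5−4 = 1  ← one
n=11: ⌈1364/295⌉−⌈1263/295⌉ = 5−5 = 0
n=12: ⌈1465/295⌉−⌈1364/295⌉ = 5−5 = 0
n=13: ⌈1566/295⌉−⌈1465/295⌉ = 6−5 = 1  ← one
n=14: ⌈1667/295⌉−⌈1566/295⌉ = 6−6 = 0
n=15: ⌈1768/295⌉−⌈1667/295⌉ = 6−6 = 0
n=16: ⌈1869/295⌉−⌈1768/295⌉ = 7−6 = 1  ← one
n=17: ⌈1970/295⌉−⌈1869/295⌉ = 7−7 = 0
n=18: ⌈2071/295⌉−⌈1970/295⌉ = 8−7 = 1  ← one
n=19: ⌈2172/295⌉−⌈2071/295⌉ = 8−8 = 0
n=20: ⌈2273/295⌉−⌈2172/295⌉ = 8−8 = 0
n=21: ⌈2374/295⌉−⌈2273/295⌉ = 9−8 = 1  ← one
n=22: ⌈2475/295⌉−⌈2374/295⌉ = 9−9 = 0
n=23: ⌈2576/295⌉−⌈2475/295⌉ = 9−9 = 0
n=24: ⌈2677/295⌉−⌈2576/295⌉ = 10−9 = 1  ← one
positions of the first 9 ones: 1 4 7 10 13 16 18 21 24

1 4 7 10 13 16 18 21 24


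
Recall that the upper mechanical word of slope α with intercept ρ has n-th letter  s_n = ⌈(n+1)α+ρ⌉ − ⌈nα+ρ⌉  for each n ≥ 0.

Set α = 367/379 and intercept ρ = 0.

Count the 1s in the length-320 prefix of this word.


#1s = Σ_{n=0}^{319} s_n = Σ_{n=0}^{319} (⌈(n+1)α+ρ⌉ − ⌈nα+ρ⌉)
the sum telescopes: every ⌈nα+ρ⌉ with 0 < n < 320 appears once with + and once with −, leaving ⌈320α+ρ⌉ − ⌈0·α+ρ⌉
320α + ρ = (320·367) / 379 = 117440/379
ρ = 0/379
⌈117440/379⌉ = 310,  ⌈0/379⌉ = 0
#1s = 310 − 0 = 310

310


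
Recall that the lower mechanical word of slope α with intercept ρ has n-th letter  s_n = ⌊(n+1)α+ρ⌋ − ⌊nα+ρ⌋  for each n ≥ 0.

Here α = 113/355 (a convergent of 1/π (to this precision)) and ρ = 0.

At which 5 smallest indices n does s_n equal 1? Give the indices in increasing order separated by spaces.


3 6 9 12 15

n=0: ⌊113/355⌋−⌊0/355⌋ = 0−0 = 0
n=1: ⌊226/355⌋−⌊113/355⌋ = 0−0 = 0
n=2: ⌊339/355⌋−⌊226/355⌋ = 0−0 = 0
n=3: ⌊452/355⌋−⌊339/355⌋ = 1−0 = 1  ← one
n=4: ⌊565/355⌋−⌊452/355⌋ = 1−1 = 0
n=5: ⌊678/355⌋−⌊565/355⌋ = 1−1 = 0
n=6: ⌊791/355⌋−⌊678/355⌋ = 2−1 = 1  ← one
n=7: ⌊904/355⌋−⌊791/355⌋ = 2−2 = 0
n=8: ⌊1017/355⌋−⌊904/355⌋ = 2−2 = 0
n=9: ⌊1130/355⌋−⌊1017/355⌋ = 3−2 = 1  ← one
n=10: ⌊1243/355⌋−⌊1130/355⌋ = 3−3 = 0
n=11: ⌊1356/355⌋−⌊1243/355⌋ = 3−3 = 0
n=12: ⌊1469/355⌋−⌊1356/355⌋ = 4−3 = 1  ← one
n=13: ⌊1582/355⌋−⌊1469/355⌋ = 4−4 = 0
n=14: ⌊1695/355⌋−⌊1582/355⌋ = 4−4 = 0
n=15: ⌊1808/355⌋−⌊1695/355⌋ = 5−4 = 1  ← one
positions of the first 5 ones: 3 6 9 12 15


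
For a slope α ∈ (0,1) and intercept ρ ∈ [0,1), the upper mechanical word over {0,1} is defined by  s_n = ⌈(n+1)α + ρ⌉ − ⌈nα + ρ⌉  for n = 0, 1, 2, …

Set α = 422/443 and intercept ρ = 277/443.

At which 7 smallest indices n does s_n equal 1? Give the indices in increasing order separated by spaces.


n=0: ⌈699/443⌉−⌈277/443⌉ = 2−1 = 1  ← one
n=1: ⌈1121/443⌉−⌈699/443⌉ = 3−2 = 1  ← one
n=2: ⌈1543/443⌉−⌈1121/443⌉ = 4−3 = 1  ← one
n=3: ⌈1965/443⌉−⌈1543/443⌉ = 5−4 = 1  ← one
n=4: ⌈2387/443⌉−⌈1965/443⌉ = 6−5 = 1  ← one
n=5: ⌈2809/443⌉−⌈2387/443⌉ = 7−6 = 1  ← one
n=6: ⌈3231/443⌉−⌈2809/443⌉ = 8−7 = 1  ← one
positions of the first 7 ones: 0 1 2 3 4 5 6

0 1 2 3 4 5 6


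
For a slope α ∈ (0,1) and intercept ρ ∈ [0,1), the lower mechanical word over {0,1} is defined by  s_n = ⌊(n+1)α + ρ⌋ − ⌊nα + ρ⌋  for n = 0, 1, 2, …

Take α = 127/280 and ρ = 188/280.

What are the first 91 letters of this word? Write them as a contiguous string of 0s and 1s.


1010010101010100101010101001010101010010101010010101010100101010101001010101010010101010100

n=0: ⌊(1·127+188)/280⌋ − ⌊(0·127+188)/280⌋ = ⌊315/280⌋ − ⌊188/280⌋ = 1 − 0 = 1
n=1: ⌊(2·127+188)/280⌋ − ⌊(1·127+188)/280⌋ = ⌊442/280⌋ − ⌊315/280⌋ = 1 − 1 = 0
n=2: ⌊(3·127+188)/280⌋ − ⌊(2·127+188)/280⌋ = ⌊569/280⌋ − ⌊442/280⌋ = 2 − 1 = 1
n=3: ⌊(4·127+188)/280⌋ − ⌊(3·127+188)/280⌋ = ⌊696/280⌋ − ⌊569/280⌋ = 2 − 2 = 0
n=4: ⌊(5·127+188)/280⌋ − ⌊(4·127+188)/280⌋ = ⌊823/280⌋ − ⌊696/280⌋ = 2 − 2 = 0
n=5: ⌊(6·127+188)/280⌋ − ⌊(5·127+188)/280⌋ = ⌊950/280⌋ − ⌊823/280⌋ = 3 − 2 = 1
n=6: ⌊(7·127+188)/280⌋ − ⌊(6·127+188)/280⌋ = ⌊1077/280⌋ − ⌊950/280⌋ = 3 − 3 = 0
n=7: ⌊(8·127+188)/280⌋ − ⌊(7·127+188)/280⌋ = ⌊1204/280⌋ − ⌊1077/280⌋ = 4 − 3 = 1
n=8: ⌊(9·127+188)/280⌋ − ⌊(8·127+188)/280⌋ = ⌊1331/280⌋ − ⌊1204/280⌋ = 4 − 4 = 0
n=9: ⌊(10·127+188)/280⌋ − ⌊(9·127+188)/280⌋ = ⌊1458/280⌋ − ⌊1331/280⌋ = 5 − 4 = 1
n=10: ⌊(11·127+188)/280⌋ − ⌊(10·127+188)/280⌋ = ⌊1585/280⌋ − ⌊1458/280⌋ = 5 − 5 = 0
n=11: ⌊(12·127+188)/280⌋ − ⌊(11·127+188)/280⌋ = ⌊1712/280⌋ − ⌊1585/280⌋ = 6 − 5 = 1
n=12: ⌊(13·127+188)/280⌋ − ⌊(12·127+188)/280⌋ = ⌊1839/280⌋ − ⌊1712/280⌋ = 6 − 6 = 0
n=13: ⌊(14·127+188)/280⌋ − ⌊(13·127+188)/280⌋ = ⌊1966/280⌋ − ⌊1839/280⌋ = 7 − 6 = 1
n=14: ⌊(15·127+188)/280⌋ − ⌊(14·127+188)/280⌋ = ⌊2093/280⌋ − ⌊1966/280⌋ = 7 − 7 = 0
n=15: ⌊(16·127+188)/280⌋ − ⌊(15·127+188)/280⌋ = ⌊2220/280⌋ − ⌊2093/280⌋ = 7 − 7 = 0
n=16: ⌊(17·127+188)/280⌋ − ⌊(16·127+188)/280⌋ = ⌊2347/280⌋ − ⌊2220/280⌋ = 8 − 7 = 1
n=17: ⌊(18·127+188)/280⌋ − ⌊(17·127+188)/280⌋ = ⌊2474/280⌋ − ⌊2347/280⌋ = 8 − 8 = 0
n=18: ⌊(19·127+188)/280⌋ − ⌊(18·127+188)/280⌋ = ⌊2601/280⌋ − ⌊2474/280⌋ = 9 − 8 = 1
n=19: ⌊(20·127+188)/280⌋ − ⌊(19·127+188)/280⌋ = ⌊2728/280⌋ − ⌊2601/280⌋ = 9 − 9 = 0
n=20: ⌊(21·127+188)/280⌋ − ⌊(20·127+188)/280⌋ = ⌊2855/280⌋ − ⌊2728/280⌋ = 10 − 9 = 1
n=21: ⌊(22·127+188)/280⌋ − ⌊(21·127+188)/280⌋ = ⌊2982/280⌋ − ⌊2855/280⌋ = 10 − 10 = 0
n=22: ⌊(23·127+188)/280⌋ − ⌊(22·127+188)/280⌋ = ⌊3109/280⌋ − ⌊2982/280⌋ = 11 − 10 = 1
n=23: ⌊(24·127+188)/280⌋ − ⌊(23·127+188)/280⌋ = ⌊3236/280⌋ − ⌊3109/280⌋ = 11 − 11 = 0
n=24: ⌊(25·127+188)/280⌋ − ⌊(24·127+188)/280⌋ = ⌊3363/280⌋ − ⌊3236/280⌋ = 12 − 11 = 1
n=25: ⌊(26·127+188)/280⌋ − ⌊(25·127+188)/280⌋ = ⌊3490/280⌋ − ⌊3363/280⌋ = 12 − 12 = 0
n=26: ⌊(27·127+188)/280⌋ − ⌊(26·127+188)/280⌋ = ⌊3617/280⌋ − ⌊3490/280⌋ = 12 − 12 = 0
n=27: ⌊(28·127+188)/280⌋ − ⌊(27·127+188)/280⌋ = ⌊3744/280⌋ − ⌊3617/280⌋ = 13 − 12 = 1
n=28: ⌊(29·127+188)/280⌋ − ⌊(28·127+188)/280⌋ = ⌊3871/280⌋ − ⌊3744/280⌋ = 13 − 13 = 0
n=29: ⌊(30·127+188)/280⌋ − ⌊(29·127+188)/280⌋ = ⌊3998/280⌋ − ⌊3871/280⌋ = 14 − 13 = 1
n=30: ⌊(31·127+188)/280⌋ − ⌊(30·127+188)/280⌋ = ⌊4125/280⌋ − ⌊3998/280⌋ = 14 − 14 = 0
n=31: ⌊(32·127+188)/280⌋ − ⌊(31·127+188)/280⌋ = ⌊4252/280⌋ − ⌊4125/280⌋ = 15 − 14 = 1
n=32: ⌊(33·127+188)/280⌋ − ⌊(32·127+188)/280⌋ = ⌊4379/280⌋ − ⌊4252/280⌋ = 15 − 15 = 0
n=33: ⌊(34·127+188)/280⌋ − ⌊(33·127+188)/280⌋ = ⌊4506/280⌋ − ⌊4379/280⌋ = 16 − 15 = 1
n=34: ⌊(35·127+188)/280⌋ − ⌊(34·127+188)/280⌋ = ⌊4633/280⌋ − ⌊4506/280⌋ = 16 − 16 = 0
n=35: ⌊(36·127+188)/280⌋ − ⌊(35·127+188)/280⌋ = ⌊4760/280⌋ − ⌊4633/280⌋ = 17 − 16 = 1
n=36: ⌊(37·127+188)/280⌋ − ⌊(36·127+188)/280⌋ = ⌊4887/280⌋ − ⌊4760/280⌋ = 17 − 17 = 0
n=37: ⌊(38·127+188)/280⌋ − ⌊(37·127+188)/280⌋ = ⌊5014/280⌋ − ⌊4887/280⌋ = 17 − 17 = 0
n=38: ⌊(39·127+188)/280⌋ − ⌊(38·127+188)/280⌋ = ⌊5141/280⌋ − ⌊5014/280⌋ = 18 − 17 = 1
n=39: ⌊(40·127+188)/280⌋ − ⌊(39·127+188)/280⌋ = ⌊5268/280⌋ − ⌊5141/280⌋ = 18 − 18 = 0
n=40: ⌊(41·127+188)/280⌋ − ⌊(40·127+188)/280⌋ = ⌊5395/280⌋ − ⌊5268/280⌋ = 19 − 18 = 1
n=41: ⌊(42·127+188)/280⌋ − ⌊(41·127+188)/280⌋ = ⌊5522/280⌋ − ⌊5395/280⌋ = 19 − 19 = 0
n=42: ⌊(43·127+188)/280⌋ − ⌊(42·127+188)/280⌋ = ⌊5649/280⌋ − ⌊5522/280⌋ = 20 − 19 = 1
n=43: ⌊(44·127+188)/280⌋ − ⌊(43·127+188)/280⌋ = ⌊5776/280⌋ − ⌊5649/280⌋ = 20 − 20 = 0
n=44: ⌊(45·127+188)/280⌋ − ⌊(44·127+188)/280⌋ = ⌊5903/280⌋ − ⌊5776/280⌋ = 21 − 20 = 1
n=45: ⌊(46·127+188)/280⌋ − ⌊(45·127+188)/280⌋ = ⌊6030/280⌋ − ⌊5903/280⌋ = 21 − 21 = 0
n=46: ⌊(47·127+188)/280⌋ − ⌊(46·127+188)/280⌋ = ⌊6157/280⌋ − ⌊6030/280⌋ = 21 − 21 = 0
n=47: ⌊(48·127+188)/280⌋ − ⌊(47·127+188)/280⌋ = ⌊6284/280⌋ − ⌊6157/280⌋ = 22 − 21 = 1
n=48: ⌊(49·127+188)/280⌋ − ⌊(48·127+188)/280⌋ = ⌊6411/280⌋ − ⌊6284/280⌋ = 22 − 22 = 0
n=49: ⌊(50·127+188)/280⌋ − ⌊(49·127+188)/280⌋ = ⌊6538/280⌋ − ⌊6411/280⌋ = 23 − 22 = 1
n=50: ⌊(51·127+188)/280⌋ − ⌊(50·127+188)/280⌋ = ⌊6665/280⌋ − ⌊6538/280⌋ = 23 − 23 = 0
n=51: ⌊(52·127+188)/280⌋ − ⌊(51·127+188)/280⌋ = ⌊6792/280⌋ − ⌊6665/280⌋ = 24 − 23 = 1
n=52: ⌊(53·127+188)/280⌋ − ⌊(52·127+188)/280⌋ = ⌊6919/280⌋ − ⌊6792/280⌋ = 24 − 24 = 0
n=53: ⌊(54·127+188)/280⌋ − ⌊(53·127+188)/280⌋ = ⌊7046/280⌋ − ⌊6919/280⌋ = 25 − 24 = 1
n=54: ⌊(55·127+188)/280⌋ − ⌊(54·127+188)/280⌋ = ⌊7173/280⌋ − ⌊7046/280⌋ = 25 − 25 = 0
n=55: ⌊(56·127+188)/280⌋ − ⌊(55·127+188)/280⌋ = ⌊7300/280⌋ − ⌊7173/280⌋ = 26 − 25 = 1
n=56: ⌊(57·127+188)/280⌋ − ⌊(56·127+188)/280⌋ = ⌊7427/280⌋ − ⌊7300/280⌋ = 26 − 26 = 0
n=57: ⌊(58·127+188)/280⌋ − ⌊(57·127+188)/280⌋ = ⌊7554/280⌋ − ⌊7427/280⌋ = 26 − 26 = 0
n=58: ⌊(59·127+188)/280⌋ − ⌊(58·127+188)/280⌋ = ⌊7681/280⌋ − ⌊7554/280⌋ = 27 − 26 = 1
n=59: ⌊(60·127+188)/280⌋ − ⌊(59·127+188)/280⌋ = ⌊7808/280⌋ − ⌊7681/280⌋ = 27 − 27 = 0
n=60: ⌊(61·127+188)/280⌋ − ⌊(60·127+188)/280⌋ = ⌊7935/280⌋ − ⌊7808/280⌋ = 28 − 27 = 1
n=61: ⌊(62·127+188)/280⌋ − ⌊(61·127+188)/280⌋ = ⌊8062/280⌋ − ⌊7935/280⌋ = 28 − 28 = 0
n=62: ⌊(63·127+188)/280⌋ − ⌊(62·127+188)/280⌋ = ⌊8189/280⌋ − ⌊8062/280⌋ = 29 − 28 = 1
n=63: ⌊(64·127+188)/280⌋ − ⌊(63·127+188)/280⌋ = ⌊8316/280⌋ − ⌊8189/280⌋ = 29 − 29 = 0
n=64: ⌊(65·127+188)/280⌋ − ⌊(64·127+188)/280⌋ = ⌊8443/280⌋ − ⌊8316/280⌋ = 30 − 29 = 1
n=65: ⌊(66·127+188)/280⌋ − ⌊(65·127+188)/280⌋ = ⌊8570/280⌋ − ⌊8443/280⌋ = 30 − 30 = 0
n=66: ⌊(67·127+188)/280⌋ − ⌊(66·127+188)/280⌋ = ⌊8697/280⌋ − ⌊8570/280⌋ = 31 − 30 = 1
n=67: ⌊(68·127+188)/280⌋ − ⌊(67·127+188)/280⌋ = ⌊8824/280⌋ − ⌊8697/280⌋ = 31 − 31 = 0
n=68: ⌊(69·127+188)/280⌋ − ⌊(68·127+188)/280⌋ = ⌊8951/280⌋ − ⌊8824/280⌋ = 31 − 31 = 0
n=69: ⌊(70·127+188)/280⌋ − ⌊(69·127+188)/280⌋ = ⌊9078/280⌋ − ⌊8951/280⌋ = 32 − 31 = 1
n=70: ⌊(71·127+188)/280⌋ − ⌊(70·127+188)/280⌋ = ⌊9205/280⌋ − ⌊9078/280⌋ = 32 − 32 = 0
n=71: ⌊(72·127+188)/280⌋ − ⌊(71·127+188)/280⌋ = ⌊9332/280⌋ − ⌊9205/280⌋ = 33 − 32 = 1
n=72: ⌊(73·127+188)/280⌋ − ⌊(72·127+188)/280⌋ = ⌊9459/280⌋ − ⌊9332/280⌋ = 33 − 33 = 0
n=73: ⌊(74·127+188)/280⌋ − ⌊(73·127+188)/280⌋ = ⌊9586/280⌋ − ⌊9459/280⌋ = 34 − 33 = 1
n=74: ⌊(75·127+188)/280⌋ − ⌊(74·127+188)/280⌋ = ⌊9713/280⌋ − ⌊9586/280⌋ = 34 − 34 = 0
n=75: ⌊(76·127+188)/280⌋ − ⌊(75·127+188)/280⌋ = ⌊9840/280⌋ − ⌊9713/280⌋ = 35 − 34 = 1
n=76: ⌊(77·127+188)/280⌋ − ⌊(76·127+188)/280⌋ = ⌊9967/280⌋ − ⌊9840/280⌋ = 35 − 35 = 0
n=77: ⌊(78·127+188)/280⌋ − ⌊(77·127+188)/280⌋ = ⌊10094/280⌋ − ⌊9967/280⌋ = 36 − 35 = 1
n=78: ⌊(79·127+188)/280⌋ − ⌊(78·127+188)/280⌋ = ⌊10221/280⌋ − ⌊10094/280⌋ = 36 − 36 = 0
n=79: ⌊(80·127+188)/280⌋ − ⌊(79·127+188)/280⌋ = ⌊10348/280⌋ − ⌊10221/280⌋ = 36 − 36 = 0
n=80: ⌊(81·127+188)/280⌋ − ⌊(80·127+188)/280⌋ = ⌊10475/280⌋ − ⌊10348/280⌋ = 37 − 36 = 1
n=81: ⌊(82·127+188)/280⌋ − ⌊(81·127+188)/280⌋ = ⌊10602/280⌋ − ⌊10475/280⌋ = 37 − 37 = 0
n=82: ⌊(83·127+188)/280⌋ − ⌊(82·127+188)/280⌋ = ⌊10729/280⌋ − ⌊10602/280⌋ = 38 − 37 = 1
n=83: ⌊(84·127+188)/280⌋ − ⌊(83·127+188)/280⌋ = ⌊10856/280⌋ − ⌊10729/280⌋ = 38 − 38 = 0
n=84: ⌊(85·127+188)/280⌋ − ⌊(84·127+188)/280⌋ = ⌊10983/280⌋ − ⌊10856/280⌋ = 39 − 38 = 1
n=85: ⌊(86·127+188)/280⌋ − ⌊(85·127+188)/280⌋ = ⌊11110/280⌋ − ⌊10983/280⌋ = 39 − 39 = 0
n=86: ⌊(87·127+188)/280⌋ − ⌊(86·127+188)/280⌋ = ⌊11237/280⌋ − ⌊11110/280⌋ = 40 − 39 = 1
n=87: ⌊(88·127+188)/280⌋ − ⌊(87·127+188)/280⌋ = ⌊11364/280⌋ − ⌊11237/280⌋ = 40 − 40 = 0
n=88: ⌊(89·127+188)/280⌋ − ⌊(88·127+188)/280⌋ = ⌊11491/280⌋ − ⌊11364/280⌋ = 41 − 40 = 1
n=89: ⌊(90·127+188)/280⌋ − ⌊(89·127+188)/280⌋ = ⌊11618/280⌋ − ⌊11491/280⌋ = 41 − 41 = 0
n=90: ⌊(91·127+188)/280⌋ − ⌊(90·127+188)/280⌋ = ⌊11745/280⌋ − ⌊11618/280⌋ = 41 − 41 = 0


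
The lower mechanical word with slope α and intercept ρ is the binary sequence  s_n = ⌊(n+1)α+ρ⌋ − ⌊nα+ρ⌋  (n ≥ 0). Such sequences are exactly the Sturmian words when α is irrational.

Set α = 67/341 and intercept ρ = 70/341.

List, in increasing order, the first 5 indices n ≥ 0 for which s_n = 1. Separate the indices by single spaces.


n=0: ⌊137/341⌋−⌊70/341⌋ = 0−0 = 0
n=1: ⌊204/341⌋−⌊137/341⌋ = 0−0 = 0
n=2: ⌊271/341⌋−⌊204/341⌋ = 0−0 = 0
n=3: ⌊338/341⌋−⌊271/341⌋ = 0−0 = 0
n=4: ⌊405/341⌋−⌊338/341⌋ = 1−0 = 1  ← one
n=5: ⌊472/341⌋−⌊405/341⌋ = 1−1 = 0
n=6: ⌊539/341⌋−⌊472/341⌋ = 1−1 = 0
n=7: ⌊606/341⌋−⌊539/341⌋ = 1−1 = 0
n=8: ⌊673/341⌋−⌊606/341⌋ = 1−1 = 0
n=9: ⌊740/341⌋−⌊673/341⌋ = 2−1 = 1  ← one
n=10: ⌊807/341⌋−⌊740/341⌋ = 2−2 = 0
n=11: ⌊874/341⌋−⌊807/341⌋ = 2−2 = 0
n=12: ⌊941/341⌋−⌊874/341⌋ = 2−2 = 0
n=13: ⌊1008/341⌋−⌊941/341⌋ = 2−2 = 0
n=14: ⌊1075/341⌋−⌊1008/341⌋ = 3−2 = 1  ← one
n=15: ⌊1142/341⌋−⌊1075/341⌋ = 3−3 = 0
n=16: ⌊1209/341⌋−⌊1142/341⌋ = 3−3 = 0
n=17: ⌊1276/341⌋−⌊1209/341⌋ = 3−3 = 0
n=18: ⌊1343/341⌋−⌊1276/341⌋ = 3−3 = 0
n=19: ⌊1410/341⌋−⌊1343/341⌋ = 4−3 = 1  ← one
n=20: ⌊1477/341⌋−⌊1410/341⌋ = 4−4 = 0
n=21: ⌊1544/341⌋−⌊1477/341⌋ = 4−4 = 0
n=22: ⌊1611/341⌋−⌊1544/341⌋ = 4−4 = 0
n=23: ⌊1678/341⌋−⌊1611/341⌋ = 4−4 = 0
n=24: ⌊1745/341⌋−⌊1678/341⌋ = 5−4 = 1  ← one
positions of the first 5 ones: 4 9 14 19 24

4 9 14 19 24


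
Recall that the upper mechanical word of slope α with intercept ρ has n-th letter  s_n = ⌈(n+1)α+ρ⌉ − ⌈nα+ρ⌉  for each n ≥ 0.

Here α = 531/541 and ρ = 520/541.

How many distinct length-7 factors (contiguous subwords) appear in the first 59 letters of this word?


t_n = ⌈(n·531+520)/541⌉ for n = 0 … 59:
  n=0…9: ⌈520/541⌉=1 ⌈1051/541⌉=2 ⌈1582/541⌉=3 ⌈2113/541⌉=4 ⌈2644/541⌉=5 ⌈3175/541⌉=6 ⌈3706/541⌉=7 ⌈4237/541⌉=8 ⌈4768/541⌉=9 ⌈5299/541⌉=10
  n=10…19: ⌈5830/541⌉=11 ⌈6361/541⌉=12 ⌈6892/541⌉=13 ⌈7423/541⌉=14 ⌈7954/541⌉=15 ⌈8485/541⌉=16 ⌈9016/541⌉=17 ⌈9547/541⌉=18 ⌈10078/541⌉=19 ⌈10609/541⌉=20
  n=20…29: ⌈11140/541⌉=21 ⌈11671/541⌉=22 ⌈12202/541⌉=23 ⌈12733/541⌉=24 ⌈13264/541⌉=25 ⌈13795/541⌉=26 ⌈14326/541⌉=27 ⌈14857/541⌉=28 ⌈15388/541⌉=29 ⌈15919/541⌉=30
  n=30…39: ⌈16450/541⌉=31 ⌈16981/541⌉=32 ⌈17512/541⌉=33 ⌈18043/541⌉=34 ⌈18574/541⌉=35 ⌈19105/541⌉=36 ⌈19636/541⌉=37 ⌈20167/541⌉=38 ⌈20698/541⌉=39 ⌈21229/541⌉=40
  n=40…49: ⌈21760/541⌉=41 ⌈22291/541⌉=42 ⌈22822/541⌉=43 ⌈23353/541⌉=44 ⌈23884/541⌉=45 ⌈24415/541⌉=46 ⌈24946/541⌉=47 ⌈25477/541⌉=48 ⌈26008/541⌉=49 ⌈26539/541⌉=50
  n=50…59: ⌈27070/541⌉=51 ⌈27601/541⌉=52 ⌈28132/541⌉=52 ⌈28663/541⌉=53 ⌈29194/541⌉=54 ⌈29725/541⌉=55 ⌈30256/541⌉=56 ⌈30787/541⌉=57 ⌈31318/541⌉=58 ⌈31849/541⌉=59
s_n = t_(n+1) − t_n for n = 0 … 58 gives
prefix = 11111111111111111111111111111111111111111111111111101111111
slide a length-7 window over [0..6] … [52..58] (53 windows); first occurrence of each distinct factor:
  [  0..  6] 1111111
  [ 45.. 51] 1111110
  [ 46.. 52] 1111101
  [ 47.. 53] 1111011
  [ 48.. 54] 1110111
  [ 49.. 55] 1101111
  [ 50.. 56] 1011111
  [ 51.. 57] 0111111
  (the other 45 windows repeat one of these)
distinct factors: {0111111, 1011111, 1101111, 1110111, 1111011, 1111101, 1111110, 1111111}
count = 8  (Sturmian bound for length 7 is 8)

8


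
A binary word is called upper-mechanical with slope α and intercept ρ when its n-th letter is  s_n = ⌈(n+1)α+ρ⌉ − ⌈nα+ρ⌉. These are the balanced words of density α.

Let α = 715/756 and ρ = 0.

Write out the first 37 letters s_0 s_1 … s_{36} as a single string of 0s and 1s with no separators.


1111111111111111110111111111111111110

n=0: ⌈(1·715)/756⌉ − ⌈(0·715)/756⌉ = ⌈715/756⌉ − ⌈0/756⌉ = 1 − 0 = 1
n=1: ⌈(2·715)/756⌉ − ⌈(1·715)/756⌉ = ⌈1430/756⌉ − ⌈715/756⌉ = 2 − 1 = 1
n=2: ⌈(3·715)/756⌉ − ⌈(2·715)/756⌉ = ⌈2145/756⌉ − ⌈1430/756⌉ = 3 − 2 = 1
n=3: ⌈(4·715)/756⌉ − ⌈(3·715)/756⌉ = ⌈2860/756⌉ − ⌈2145/756⌉ = 4 − 3 = 1
n=4: ⌈(5·715)/756⌉ − ⌈(4·715)/756⌉ = ⌈3575/756⌉ − ⌈2860/756⌉ = 5 − 4 = 1
n=5: ⌈(6·715)/756⌉ − ⌈(5·715)/756⌉ = ⌈4290/756⌉ − ⌈3575/756⌉ = 6 − 5 = 1
n=6: ⌈(7·715)/756⌉ − ⌈(6·715)/756⌉ = ⌈5005/756⌉ − ⌈4290/756⌉ = 7 − 6 = 1
n=7: ⌈(8·715)/756⌉ − ⌈(7·715)/756⌉ = ⌈5720/756⌉ − ⌈5005/756⌉ = 8 − 7 = 1
n=8: ⌈(9·715)/756⌉ − ⌈(8·715)/756⌉ = ⌈6435/756⌉ − ⌈5720/756⌉ = 9 − 8 = 1
n=9: ⌈(10·715)/756⌉ − ⌈(9·715)/756⌉ = ⌈7150/756⌉ − ⌈6435/756⌉ = 10 − 9 = 1
n=10: ⌈(11·715)/756⌉ − ⌈(10·715)/756⌉ = ⌈7865/756⌉ − ⌈7150/756⌉ = 11 − 10 = 1
n=11: ⌈(12·715)/756⌉ − ⌈(11·715)/756⌉ = ⌈8580/756⌉ − ⌈7865/756⌉ = 12 − 11 = 1
n=12: ⌈(13·715)/756⌉ − ⌈(12·715)/756⌉ = ⌈9295/756⌉ − ⌈8580/756⌉ = 13 − 12 = 1
n=13: ⌈(14·715)/756⌉ − ⌈(13·715)/756⌉ = ⌈10010/756⌉ − ⌈9295/756⌉ = 14 − 13 = 1
n=14: ⌈(15·715)/756⌉ − ⌈(14·715)/756⌉ = ⌈10725/756⌉ − ⌈10010/756⌉ = 15 − 14 = 1
n=15: ⌈(16·715)/756⌉ − ⌈(15·715)/756⌉ = ⌈11440/756⌉ − ⌈10725/756⌉ = 16 − 15 = 1
n=16: ⌈(17·715)/756⌉ − ⌈(16·715)/756⌉ = ⌈12155/756⌉ − ⌈11440/756⌉ = 17 − 16 = 1
n=17: ⌈(18·715)/756⌉ − ⌈(17·715)/756⌉ = ⌈12870/756⌉ − ⌈12155/756⌉ = 18 − 17 = 1
n=18: ⌈(19·715)/756⌉ − ⌈(18·715)/756⌉ = ⌈13585/756⌉ − ⌈12870/756⌉ = 18 − 18 = 0
n=19: ⌈(20·715)/756⌉ − ⌈(19·715)/756⌉ = ⌈14300/756⌉ − ⌈13585/756⌉ = 19 − 18 = 1
n=20: ⌈(21·715)/756⌉ − ⌈(20·715)/756⌉ = ⌈15015/756⌉ − ⌈14300/756⌉ = 20 − 19 = 1
n=21: ⌈(22·715)/756⌉ − ⌈(21·715)/756⌉ = ⌈15730/756⌉ − ⌈15015/756⌉ = 21 − 20 = 1
n=22: ⌈(23·715)/756⌉ − ⌈(22·715)/756⌉ = ⌈16445/756⌉ − ⌈15730/756⌉ = 22 − 21 = 1
n=23: ⌈(24·715)/756⌉ − ⌈(23·715)/756⌉ = ⌈17160/756⌉ − ⌈16445/756⌉ = 23 − 22 = 1
n=24: ⌈(25·715)/756⌉ − ⌈(24·715)/756⌉ = ⌈17875/756⌉ − ⌈17160/756⌉ = 24 − 23 = 1
n=25: ⌈(26·715)/756⌉ − ⌈(25·715)/756⌉ = ⌈18590/756⌉ − ⌈17875/756⌉ = 25 − 24 = 1
n=26: ⌈(27·715)/756⌉ − ⌈(26·715)/756⌉ = ⌈19305/756⌉ − ⌈18590/756⌉ = 26 − 25 = 1
n=27: ⌈(28·715)/756⌉ − ⌈(27·715)/756⌉ = ⌈20020/756⌉ − ⌈19305/756⌉ = 27 − 26 = 1
n=28: ⌈(29·715)/756⌉ − ⌈(28·715)/756⌉ = ⌈20735/756⌉ − ⌈20020/756⌉ = 28 − 27 = 1
n=29: ⌈(30·715)/756⌉ − ⌈(29·715)/756⌉ = ⌈21450/756⌉ − ⌈20735/756⌉ = 29 − 28 = 1
n=30: ⌈(31·715)/756⌉ − ⌈(30·715)/756⌉ = ⌈22165/756⌉ − ⌈21450/756⌉ = 30 − 29 = 1
n=31: ⌈(32·715)/756⌉ − ⌈(31·715)/756⌉ = ⌈22880/756⌉ − ⌈22165/756⌉ = 31 − 30 = 1
n=32: ⌈(33·715)/756⌉ − ⌈(32·715)/756⌉ = ⌈23595/756⌉ − ⌈22880/756⌉ = 32 − 31 = 1
n=33: ⌈(34·715)/756⌉ − ⌈(33·715)/756⌉ = ⌈24310/756⌉ − ⌈23595/756⌉ = 33 − 32 = 1
n=34: ⌈(35·715)/756⌉ − ⌈(34·715)/756⌉ = ⌈25025/756⌉ − ⌈24310/756⌉ = 34 − 33 = 1
n=35: ⌈(36·715)/756⌉ − ⌈(35·715)/756⌉ = ⌈25740/756⌉ − ⌈25025/756⌉ = 35 − 34 = 1
n=36: ⌈(37·715)/756⌉ − ⌈(36·715)/756⌉ = ⌈26455/756⌉ − ⌈25740/756⌉ = 35 − 35 = 0


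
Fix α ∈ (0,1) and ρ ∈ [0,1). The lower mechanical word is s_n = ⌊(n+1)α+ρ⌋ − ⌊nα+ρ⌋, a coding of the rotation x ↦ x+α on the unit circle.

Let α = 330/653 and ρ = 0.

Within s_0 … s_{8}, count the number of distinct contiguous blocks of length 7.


2

t_n = ⌊(n·330)/653⌋ for n = 0 … 9:
  n=0…9: ⌊0/653⌋=0 ⌊330/653⌋=0 ⌊660/653⌋=1 ⌊990/653⌋=1 ⌊1320/653⌋=2 ⌊1650/653⌋=2 ⌊1980/653⌋=3 ⌊2310/653⌋=3 ⌊2640/653⌋=4 ⌊2970/653⌋=4
s_n = t_(n+1) − t_n for n = 0 … 8 gives
prefix = 010101010
slide a length-7 window over [0..6] … [2..8] (3 windows); first occurrence of each distinct factor:
  [  0..  6] 0101010
  [  1..  7] 1010101
  (the other 1 window repeats one of these)
distinct factors: {0101010, 1010101}
count = 2  (Sturmian bound for length 7 is 8)


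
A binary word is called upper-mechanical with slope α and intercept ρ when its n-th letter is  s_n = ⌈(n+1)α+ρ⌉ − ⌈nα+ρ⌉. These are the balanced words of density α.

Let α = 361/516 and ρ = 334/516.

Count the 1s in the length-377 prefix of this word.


#1s = Σ_{n=0}^{376} s_n = Σ_{n=0}^{376} (⌈(n+1)α+ρ⌉ − ⌈nα+ρ⌉)
the sum telescopes: every ⌈nα+ρ⌉ with 0 < n < 377 appears once with + and once with −, leaving ⌈377α+ρ⌉ − ⌈0·α+ρ⌉
377α + ρ = (377·361 + 334) / 516 = 136431/516
ρ = 334/516
⌈136431/516⌉ = 265,  ⌈334/516⌉ = 1
#1s = 265 − 1 = 264

264


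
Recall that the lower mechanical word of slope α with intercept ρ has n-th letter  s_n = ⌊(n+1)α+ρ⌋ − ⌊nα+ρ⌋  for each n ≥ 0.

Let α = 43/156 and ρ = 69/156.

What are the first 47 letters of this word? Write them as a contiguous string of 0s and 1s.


n=0: ⌊(1·43+69)/156⌋ − ⌊(0·43+69)/156⌋ = ⌊112/156⌋ − ⌊69/156⌋ = 0 − 0 = 0
n=1: ⌊(2·43+69)/156⌋ − ⌊(1·43+69)/156⌋ = ⌊155/156⌋ − ⌊112/156⌋ = 0 − 0 = 0
n=2: ⌊(3·43+69)/156⌋ − ⌊(2·43+69)/156⌋ = ⌊198/156⌋ − ⌊155/156⌋ = 1 − 0 = 1
n=3: ⌊(4·43+69)/156⌋ − ⌊(3·43+69)/156⌋ = ⌊241/156⌋ − ⌊198/156⌋ = 1 − 1 = 0
n=4: ⌊(5·43+69)/156⌋ − ⌊(4·43+69)/156⌋ = ⌊284/156⌋ − ⌊241/156⌋ = 1 − 1 = 0
n=5: ⌊(6·43+69)/156⌋ − ⌊(5·43+69)/156⌋ = ⌊327/156⌋ − ⌊284/156⌋ = 2 − 1 = 1
n=6: ⌊(7·43+69)/156⌋ − ⌊(6·43+69)/156⌋ = ⌊370/156⌋ − ⌊327/156⌋ = 2 − 2 = 0
n=7: ⌊(8·43+69)/156⌋ − ⌊(7·43+69)/156⌋ = ⌊413/156⌋ − ⌊370/156⌋ = 2 − 2 = 0
n=8: ⌊(9·43+69)/156⌋ − ⌊(8·43+69)/156⌋ = ⌊456/156⌋ − ⌊413/156⌋ = 2 − 2 = 0
n=9: ⌊(10·43+69)/156⌋ − ⌊(9·43+69)/156⌋ = ⌊499/156⌋ − ⌊456/156⌋ = 3 − 2 = 1
n=10: ⌊(11·43+69)/156⌋ − ⌊(10·43+69)/156⌋ = ⌊542/156⌋ − ⌊499/156⌋ = 3 − 3 = 0
n=11: ⌊(12·43+69)/156⌋ − ⌊(11·43+69)/156⌋ = ⌊585/156⌋ − ⌊542/156⌋ = 3 − 3 = 0
n=12: ⌊(13·43+69)/156⌋ − ⌊(12·43+69)/156⌋ = ⌊628/156⌋ − ⌊585/156⌋ = 4 − 3 = 1
n=13: ⌊(14·43+69)/156⌋ − ⌊(13·43+69)/156⌋ = ⌊671/156⌋ − ⌊628/156⌋ = 4 − 4 = 0
n=14: ⌊(15·43+69)/156⌋ − ⌊(14·43+69)/156⌋ = ⌊714/156⌋ − ⌊671/156⌋ = 4 − 4 = 0
n=15: ⌊(16·43+69)/156⌋ − ⌊(15·43+69)/156⌋ = ⌊757/156⌋ − ⌊714/156⌋ = 4 − 4 = 0
n=16: ⌊(17·43+69)/156⌋ − ⌊(16·43+69)/156⌋ = ⌊800/156⌋ − ⌊757/156⌋ = 5 − 4 = 1
n=17: ⌊(18·43+69)/156⌋ − ⌊(17·43+69)/156⌋ = ⌊843/156⌋ − ⌊800/156⌋ = 5 − 5 = 0
n=18: ⌊(19·43+69)/156⌋ − ⌊(18·43+69)/156⌋ = ⌊886/156⌋ − ⌊843/156⌋ = 5 − 5 = 0
n=19: ⌊(20·43+69)/156⌋ − ⌊(19·43+69)/156⌋ = ⌊929/156⌋ − ⌊886/156⌋ = 5 − 5 = 0
n=20: ⌊(21·43+69)/156⌋ − ⌊(20·43+69)/156⌋ = ⌊972/156⌋ − ⌊929/156⌋ = 6 − 5 = 1
n=21: ⌊(22·43+69)/156⌋ − ⌊(21·43+69)/156⌋ = ⌊1015/156⌋ − ⌊972/156⌋ = 6 − 6 = 0
n=22: ⌊(23·43+69)/156⌋ − ⌊(22·43+69)/156⌋ = ⌊1058/156⌋ − ⌊1015/156⌋ = 6 − 6 = 0
n=23: ⌊(24·43+69)/156⌋ − ⌊(23·43+69)/156⌋ = ⌊1101/156⌋ − ⌊1058/156⌋ = 7 − 6 = 1
n=24: ⌊(25·43+69)/156⌋ − ⌊(24·43+69)/156⌋ = ⌊1144/156⌋ − ⌊1101/156⌋ = 7 − 7 = 0
n=25: ⌊(26·43+69)/156⌋ − ⌊(25·43+69)/156⌋ = ⌊1187/156⌋ − ⌊1144/156⌋ = 7 − 7 = 0
n=26: ⌊(27·43+69)/156⌋ − ⌊(26·43+69)/156⌋ = ⌊1230/156⌋ − ⌊1187/156⌋ = 7 − 7 = 0
n=27: ⌊(28·43+69)/156⌋ − ⌊(27·43+69)/156⌋ = ⌊1273/156⌋ − ⌊1230/156⌋ = 8 − 7 = 1
n=28: ⌊(29·43+69)/156⌋ − ⌊(28·43+69)/156⌋ = ⌊1316/156⌋ − ⌊1273/156⌋ = 8 − 8 = 0
n=29: ⌊(30·43+69)/156⌋ − ⌊(29·43+69)/156⌋ = ⌊1359/156⌋ − ⌊1316/156⌋ = 8 − 8 = 0
n=30: ⌊(31·43+69)/156⌋ − ⌊(30·43+69)/156⌋ = ⌊1402/156⌋ − ⌊1359/156⌋ = 8 − 8 = 0
n=31: ⌊(32·43+69)/156⌋ − ⌊(31·43+69)/156⌋ = ⌊1445/156⌋ − ⌊1402/156⌋ = 9 − 8 = 1
n=32: ⌊(33·43+69)/156⌋ − ⌊(32·43+69)/156⌋ = ⌊1488/156⌋ − ⌊1445/156⌋ = 9 − 9 = 0
n=33: ⌊(34·43+69)/156⌋ − ⌊(33·43+69)/156⌋ = ⌊1531/156⌋ − ⌊1488/156⌋ = 9 − 9 = 0
n=34: ⌊(35·43+69)/156⌋ − ⌊(34·43+69)/156⌋ = ⌊1574/156⌋ − ⌊1531/156⌋ = 10 − 9 = 1
n=35: ⌊(36·43+69)/156⌋ − ⌊(35·43+69)/156⌋ = ⌊1617/156⌋ − ⌊1574/156⌋ = 10 − 10 = 0
n=36: ⌊(37·43+69)/156⌋ − ⌊(36·43+69)/156⌋ = ⌊1660/156⌋ − ⌊1617/156⌋ = 10 − 10 = 0
n=37: ⌊(38·43+69)/156⌋ − ⌊(37·43+69)/156⌋ = ⌊1703/156⌋ − ⌊1660/156⌋ = 10 − 10 = 0
n=38: ⌊(39·43+69)/156⌋ − ⌊(38·43+69)/156⌋ = ⌊1746/156⌋ − ⌊1703/156⌋ = 11 − 10 = 1
n=39: ⌊(40·43+69)/156⌋ − ⌊(39·43+69)/156⌋ = ⌊1789/156⌋ − ⌊1746/156⌋ = 11 − 11 = 0
n=40: ⌊(41·43+69)/156⌋ − ⌊(40·43+69)/156⌋ = ⌊1832/156⌋ − ⌊1789/156⌋ = 11 − 11 = 0
n=41: ⌊(42·43+69)/156⌋ − ⌊(41·43+69)/156⌋ = ⌊1875/156⌋ − ⌊1832/156⌋ = 12 − 11 = 1
n=42: ⌊(43·43+69)/156⌋ − ⌊(42·43+69)/156⌋ = ⌊1918/156⌋ − ⌊1875/156⌋ = 12 − 12 = 0
n=43: ⌊(44·43+69)/156⌋ − ⌊(43·43+69)/156⌋ = ⌊1961/156⌋ − ⌊1918/156⌋ = 12 − 12 = 0
n=44: ⌊(45·43+69)/156⌋ − ⌊(44·43+69)/156⌋ = ⌊2004/156⌋ − ⌊1961/156⌋ = 12 − 12 = 0
n=45: ⌊(46·43+69)/156⌋ − ⌊(45·43+69)/156⌋ = ⌊2047/156⌋ − ⌊2004/156⌋ = 13 − 12 = 1
n=46: ⌊(47·43+69)/156⌋ − ⌊(46·43+69)/156⌋ = ⌊2090/156⌋ − ⌊2047/156⌋ = 13 − 13 = 0

00100100010010001000100100010001001000100100010


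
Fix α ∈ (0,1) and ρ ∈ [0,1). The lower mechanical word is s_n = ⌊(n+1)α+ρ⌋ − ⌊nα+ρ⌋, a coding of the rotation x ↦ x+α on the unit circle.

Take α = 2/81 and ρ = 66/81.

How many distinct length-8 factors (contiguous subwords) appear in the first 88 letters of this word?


9

t_n = ⌊(n·2+66)/81⌋ for n = 0 … 88:
  n=0…9: ⌊66/81⌋=0 ⌊68/81⌋=0 ⌊70/81⌋=0 ⌊72/81⌋=0 ⌊74/81⌋=0 ⌊76/81⌋=0 ⌊78/81⌋=0 ⌊80/81⌋=0 ⌊82/81⌋=1 ⌊84/81⌋=1
  n=10…19: ⌊86/81⌋=1 ⌊88/81⌋=1 ⌊90/81⌋=1 ⌊92/81⌋=1 ⌊94/81⌋=1 ⌊96/81⌋=1 ⌊98/81⌋=1 ⌊100/81⌋=1 ⌊102/81⌋=1 ⌊104/81⌋=1
  n=20…29: ⌊106/81⌋=1 ⌊108/81⌋=1 ⌊110/81⌋=1 ⌊112/81⌋=1 ⌊114/81⌋=1 ⌊116/81⌋=1 ⌊118/81⌋=1 ⌊120/81⌋=1 ⌊122/81⌋=1 ⌊124/81⌋=1
  n=30…39: ⌊126/81⌋=1 ⌊128/81⌋=1 ⌊130/81⌋=1 ⌊132/81⌋=1 ⌊134/81⌋=1 ⌊136/81⌋=1 ⌊138/81⌋=1 ⌊140/81⌋=1 ⌊142/81⌋=1 ⌊144/81⌋=1
  n=40…49: ⌊146/81⌋=1 ⌊148/81⌋=1 ⌊150/81⌋=1 ⌊152/81⌋=1 ⌊154/81⌋=1 ⌊156/81⌋=1 ⌊158/81⌋=1 ⌊160/81⌋=1 ⌊162/81⌋=2 ⌊164/81⌋=2
  n=50…59: ⌊166/81⌋=2 ⌊168/81⌋=2 ⌊170/81⌋=2 ⌊172/81⌋=2 ⌊174/81⌋=2 ⌊176/81⌋=2 ⌊178/81⌋=2 ⌊180/81⌋=2 ⌊182/81⌋=2 ⌊184/81⌋=2
  n=60…69: ⌊186/81⌋=2 ⌊188/81⌋=2 ⌊190/81⌋=2 ⌊192/81⌋=2 ⌊194/81⌋=2 ⌊196/81⌋=2 ⌊198/81⌋=2 ⌊200/81⌋=2 ⌊202/81⌋=2 ⌊204/81⌋=2
  n=70…79: ⌊206/81⌋=2 ⌊208/81⌋=2 ⌊210/81⌋=2 ⌊212/81⌋=2 ⌊214/81⌋=2 ⌊216/81⌋=2 ⌊218/81⌋=2 ⌊220/81⌋=2 ⌊222/81⌋=2 ⌊224/81⌋=2
  n=80…88: ⌊226/81⌋=2 ⌊228/81⌋=2 ⌊230/81⌋=2 ⌊232/81⌋=2 ⌊234/81⌋=2 ⌊236/81⌋=2 ⌊238/81⌋=2 ⌊240/81⌋=2 ⌊242/81⌋=2
s_n = t_(n+1) − t_n for n = 0 … 87 gives
prefix = 0000000100000000000000000000000000000000000000010000000000000000000000000000000000000000
slide a length-8 window over [0..7] … [80..87] (81 windows); first occurrence of each distinct factor:
  [  0..  7] 00000001
  [  1..  8] 00000010
  [  2..  9] 00000100
  [  3.. 10] 00001000
  [  4.. 11] 00010000
  [  5.. 12] 00100000
  [  6.. 13] 01000000
  [  7.. 14] 10000000
  [  8.. 15] 00000000
  (the other 72 windows repeat one of these)
distinct factors: {00000000, 00000001, 00000010, 00000100, 00001000, 00010000, 00100000, 01000000, 10000000}
count = 9  (Sturmian bound for length 8 is 9)


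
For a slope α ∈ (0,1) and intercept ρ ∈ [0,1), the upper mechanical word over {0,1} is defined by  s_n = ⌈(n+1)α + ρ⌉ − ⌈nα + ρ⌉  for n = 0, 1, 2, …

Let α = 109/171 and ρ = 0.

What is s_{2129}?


0

(n+1)α + ρ = (2130·109) / 171 = 232170/171
nα + ρ     = (2129·109) / 171 = 232061/171
⌈232170/171⌉ = 1358,  ⌈232061/171⌉ = 1358
s_{2129} = 1358 − 1358 = 0


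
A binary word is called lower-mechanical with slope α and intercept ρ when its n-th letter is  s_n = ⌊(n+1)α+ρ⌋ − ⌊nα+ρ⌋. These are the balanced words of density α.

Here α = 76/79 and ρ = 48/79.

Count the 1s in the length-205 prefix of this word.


#1s = Σ_{n=0}^{204} s_n = Σ_{n=0}^{204} (⌊(n+1)α+ρ⌋ − ⌊nα+ρ⌋)
the sum telescopes: every ⌊nα+ρ⌋ with 0 < n < 205 appears once with + and once with −, leaving ⌊205α+ρ⌋ − ⌊0·α+ρ⌋
205α + ρ = (205·76 + 48) / 79 = 15628/79
ρ = 48/79
⌊15628/79⌋ = 197,  ⌊48/79⌋ = 0
#1s = 197 − 0 = 197

197


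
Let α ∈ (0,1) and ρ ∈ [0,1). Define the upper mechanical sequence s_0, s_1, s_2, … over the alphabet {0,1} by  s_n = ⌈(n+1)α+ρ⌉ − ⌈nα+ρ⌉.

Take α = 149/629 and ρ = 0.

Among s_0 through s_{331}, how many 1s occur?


#1s = Σ_{n=0}^{331} s_n = Σ_{n=0}^{331} (⌈(n+1)α+ρ⌉ − ⌈nα+ρ⌉)
the sum telescopes: every ⌈nα+ρ⌉ with 0 < n < 332 appears once with + and once with −, leaving ⌈332α+ρ⌉ − ⌈0·α+ρ⌉
332α + ρ = (332·149) / 629 = 49468/629
ρ = 0/629
⌈49468/629⌉ = 79,  ⌈0/629⌉ = 0
#1s = 79 − 0 = 79

79


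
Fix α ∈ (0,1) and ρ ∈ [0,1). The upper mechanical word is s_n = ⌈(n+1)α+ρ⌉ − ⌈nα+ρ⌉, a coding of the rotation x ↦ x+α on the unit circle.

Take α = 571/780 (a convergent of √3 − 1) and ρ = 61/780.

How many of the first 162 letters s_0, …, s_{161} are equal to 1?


#1s = Σ_{n=0}^{161} s_n = Σ_{n=0}^{161} (⌈(n+1)α+ρ⌉ − ⌈nα+ρ⌉)
the sum telescopes: every ⌈nα+ρ⌉ with 0 < n < 162 appears once with + and once with −, leaving ⌈162α+ρ⌉ − ⌈0·α+ρ⌉
162α + ρ = (162·571 + 61) / 780 = 92563/780
ρ = 61/780
⌈92563/780⌉ = 119,  ⌈61/780⌉ = 1
#1s = 119 − 1 = 118

118


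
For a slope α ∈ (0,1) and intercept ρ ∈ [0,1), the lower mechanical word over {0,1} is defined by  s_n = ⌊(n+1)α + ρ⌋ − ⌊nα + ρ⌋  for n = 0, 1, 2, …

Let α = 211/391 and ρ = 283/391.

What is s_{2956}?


(n+1)α + ρ = (2957·211 + 283) / 391 = 624210/391
nα + ρ     = (2956·211 + 283) / 391 = 623999/391
⌊624210/391⌋ = 1596,  ⌊623999/391⌋ = 1595
s_{2956} = 1596 − 1595 = 1

1


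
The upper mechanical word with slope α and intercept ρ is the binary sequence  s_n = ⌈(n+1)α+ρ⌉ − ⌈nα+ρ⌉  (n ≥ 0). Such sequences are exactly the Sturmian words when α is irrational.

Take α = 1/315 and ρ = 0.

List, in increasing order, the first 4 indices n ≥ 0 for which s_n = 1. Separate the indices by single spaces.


0 315 630 945

n=0: ⌈1/315⌉−⌈0/315⌉ = 1−0 = 1  ← one
n=1: ⌈2/315⌉−⌈1/315⌉ = 1−1 = 0
n=2: ⌈3/315⌉−⌈2/315⌉ = 1−1 = 0
  …
n=315: ⌈316/315⌉−⌈315/315⌉ = 2−1 = 1  ← one
n=316: ⌈317/315⌉−⌈316/315⌉ = 2−2 = 0
n=317: ⌈318/315⌉−⌈317/315⌉ = 2−2 = 0
  …
n=630: ⌈631/315⌉−⌈630/315⌉ = 3−2 = 1  ← one
n=631: ⌈632/315⌉−⌈631/315⌉ = 3−3 = 0
n=632: ⌈633/315⌉−⌈632/315⌉ = 3−3 = 0
  …
n=945: ⌈946/315⌉−⌈945/315⌉ = 4−3 = 1  ← one
positions of the first 4 ones: 0 315 630 945


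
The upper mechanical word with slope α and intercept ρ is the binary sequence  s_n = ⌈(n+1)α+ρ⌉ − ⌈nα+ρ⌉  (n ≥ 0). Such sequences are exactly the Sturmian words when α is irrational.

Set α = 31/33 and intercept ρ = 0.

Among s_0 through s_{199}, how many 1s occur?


188

#1s = Σ_{n=0}^{199} s_n = Σ_{n=0}^{199} (⌈(n+1)α+ρ⌉ − ⌈nα+ρ⌉)
the sum telescopes: every ⌈nα+ρ⌉ with 0 < n < 200 appears once with + and once with −, leaving ⌈200α+ρ⌉ − ⌈0·α+ρ⌉
200α + ρ = (200·31) / 33 = 6200/33
ρ = 0/33
⌈6200/33⌉ = 188,  ⌈0/33⌉ = 0
#1s = 188 − 0 = 188


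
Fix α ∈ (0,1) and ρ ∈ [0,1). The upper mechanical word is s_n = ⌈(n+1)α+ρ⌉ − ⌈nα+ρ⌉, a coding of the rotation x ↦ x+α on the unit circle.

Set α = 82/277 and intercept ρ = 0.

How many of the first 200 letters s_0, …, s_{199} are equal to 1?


#1s = Σ_{n=0}^{199} s_n = Σ_{n=0}^{199} (⌈(n+1)α+ρ⌉ − ⌈nα+ρ⌉)
the sum telescopes: every ⌈nα+ρ⌉ with 0 < n < 200 appears once with + and once with −, leaving ⌈200α+ρ⌉ − ⌈0·α+ρ⌉
200α + ρ = (200·82) / 277 = 16400/277
ρ = 0/277
⌈16400/277⌉ = 60,  ⌈0/277⌉ = 0
#1s = 60 − 0 = 60

60


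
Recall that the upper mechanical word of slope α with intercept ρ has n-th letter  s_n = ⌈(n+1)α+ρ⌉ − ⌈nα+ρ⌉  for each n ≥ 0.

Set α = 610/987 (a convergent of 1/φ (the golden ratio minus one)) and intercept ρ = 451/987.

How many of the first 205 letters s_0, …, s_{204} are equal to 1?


#1s = Σ_{n=0}^{204} s_n = Σ_{n=0}^{204} (⌈(n+1)α+ρ⌉ − ⌈nα+ρ⌉)
the sum telescopes: every ⌈nα+ρ⌉ with 0 < n < 205 appears once with + and once with −, leaving ⌈205α+ρ⌉ − ⌈0·α+ρ⌉
205α + ρ = (205·610 + 451) / 987 = 125501/987
ρ = 451/987
⌈125501/987⌉ = 128,  ⌈451/987⌉ = 1
#1s = 128 − 1 = 127

127


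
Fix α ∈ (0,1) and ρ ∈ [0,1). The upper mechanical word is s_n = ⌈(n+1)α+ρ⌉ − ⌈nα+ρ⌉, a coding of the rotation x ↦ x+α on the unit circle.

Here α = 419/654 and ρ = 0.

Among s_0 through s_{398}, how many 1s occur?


#1s = Σ_{n=0}^{398} s_n = Σ_{n=0}^{398} (⌈(n+1)α+ρ⌉ − ⌈nα+ρ⌉)
the sum telescopes: every ⌈nα+ρ⌉ with 0 < n < 399 appears once with + and once with −, leaving ⌈399α+ρ⌉ − ⌈0·α+ρ⌉
399α + ρ = (399·419) / 654 = 167181/654
ρ = 0/654
⌈167181/654⌉ = 256,  ⌈0/654⌉ = 0
#1s = 256 − 0 = 256

256
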